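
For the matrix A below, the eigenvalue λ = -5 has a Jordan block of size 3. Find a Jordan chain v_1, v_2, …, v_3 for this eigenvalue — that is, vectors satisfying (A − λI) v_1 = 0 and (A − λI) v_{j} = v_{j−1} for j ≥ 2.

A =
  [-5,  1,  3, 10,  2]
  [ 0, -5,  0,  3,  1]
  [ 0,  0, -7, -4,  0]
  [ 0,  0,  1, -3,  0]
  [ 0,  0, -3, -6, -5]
A Jordan chain for λ = -5 of length 3:
v_1 = (-2, 0, 0, 0, 0)ᵀ
v_2 = (3, 0, -2, 1, -3)ᵀ
v_3 = (0, 0, 1, 0, 0)ᵀ

Let N = A − (-5)·I. We want v_3 with N^3 v_3 = 0 but N^2 v_3 ≠ 0; then v_{j-1} := N · v_j for j = 3, …, 2.

Pick v_3 = (0, 0, 1, 0, 0)ᵀ.
Then v_2 = N · v_3 = (3, 0, -2, 1, -3)ᵀ.
Then v_1 = N · v_2 = (-2, 0, 0, 0, 0)ᵀ.

Sanity check: (A − (-5)·I) v_1 = (0, 0, 0, 0, 0)ᵀ = 0. ✓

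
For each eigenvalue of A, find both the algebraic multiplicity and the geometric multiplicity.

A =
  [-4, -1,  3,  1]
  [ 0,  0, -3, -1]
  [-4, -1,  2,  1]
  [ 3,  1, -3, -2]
λ = -1: alg = 4, geom = 2

Step 1 — factor the characteristic polynomial to read off the algebraic multiplicities:
  χ_A(x) = (x + 1)^4

Step 2 — compute geometric multiplicities via the rank-nullity identity g(λ) = n − rank(A − λI):
  rank(A − (-1)·I) = 2, so dim ker(A − (-1)·I) = n − 2 = 2

Summary:
  λ = -1: algebraic multiplicity = 4, geometric multiplicity = 2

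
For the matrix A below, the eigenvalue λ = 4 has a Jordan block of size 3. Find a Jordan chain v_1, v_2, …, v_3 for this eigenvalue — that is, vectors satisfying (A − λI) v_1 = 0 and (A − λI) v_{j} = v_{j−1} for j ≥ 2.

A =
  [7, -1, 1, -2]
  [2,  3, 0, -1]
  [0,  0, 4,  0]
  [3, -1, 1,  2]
A Jordan chain for λ = 4 of length 3:
v_1 = (1, 1, 0, 1)ᵀ
v_2 = (3, 2, 0, 3)ᵀ
v_3 = (1, 0, 0, 0)ᵀ

Let N = A − (4)·I. We want v_3 with N^3 v_3 = 0 but N^2 v_3 ≠ 0; then v_{j-1} := N · v_j for j = 3, …, 2.

Pick v_3 = (1, 0, 0, 0)ᵀ.
Then v_2 = N · v_3 = (3, 2, 0, 3)ᵀ.
Then v_1 = N · v_2 = (1, 1, 0, 1)ᵀ.

Sanity check: (A − (4)·I) v_1 = (0, 0, 0, 0)ᵀ = 0. ✓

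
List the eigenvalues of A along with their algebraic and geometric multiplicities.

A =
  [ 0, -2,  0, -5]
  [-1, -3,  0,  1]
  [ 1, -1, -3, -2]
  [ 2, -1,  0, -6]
λ = -3: alg = 4, geom = 2

Step 1 — factor the characteristic polynomial to read off the algebraic multiplicities:
  χ_A(x) = (x + 3)^4

Step 2 — compute geometric multiplicities via the rank-nullity identity g(λ) = n − rank(A − λI):
  rank(A − (-3)·I) = 2, so dim ker(A − (-3)·I) = n − 2 = 2

Summary:
  λ = -3: algebraic multiplicity = 4, geometric multiplicity = 2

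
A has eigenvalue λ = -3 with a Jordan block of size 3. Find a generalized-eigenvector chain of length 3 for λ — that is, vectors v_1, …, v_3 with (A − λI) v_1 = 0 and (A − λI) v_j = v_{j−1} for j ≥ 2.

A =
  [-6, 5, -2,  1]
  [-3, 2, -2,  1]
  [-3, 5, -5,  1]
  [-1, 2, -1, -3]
A Jordan chain for λ = -3 of length 3:
v_1 = (-1, -1, -1, 0)ᵀ
v_2 = (-3, -3, -3, -1)ᵀ
v_3 = (1, 0, 0, 0)ᵀ

Let N = A − (-3)·I. We want v_3 with N^3 v_3 = 0 but N^2 v_3 ≠ 0; then v_{j-1} := N · v_j for j = 3, …, 2.

Pick v_3 = (1, 0, 0, 0)ᵀ.
Then v_2 = N · v_3 = (-3, -3, -3, -1)ᵀ.
Then v_1 = N · v_2 = (-1, -1, -1, 0)ᵀ.

Sanity check: (A − (-3)·I) v_1 = (0, 0, 0, 0)ᵀ = 0. ✓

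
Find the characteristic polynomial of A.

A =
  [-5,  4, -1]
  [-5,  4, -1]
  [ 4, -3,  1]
x^3

Expanding det(x·I − A) (e.g. by cofactor expansion or by noting that A is similar to its Jordan form J, which has the same characteristic polynomial as A) gives
  χ_A(x) = x^3
which factors as x^3. The eigenvalues (with algebraic multiplicities) are λ = 0 with multiplicity 3.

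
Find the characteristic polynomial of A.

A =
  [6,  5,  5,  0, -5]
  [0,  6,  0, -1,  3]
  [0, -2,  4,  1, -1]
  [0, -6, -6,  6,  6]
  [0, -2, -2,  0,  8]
x^5 - 30*x^4 + 360*x^3 - 2160*x^2 + 6480*x - 7776

Expanding det(x·I − A) (e.g. by cofactor expansion or by noting that A is similar to its Jordan form J, which has the same characteristic polynomial as A) gives
  χ_A(x) = x^5 - 30*x^4 + 360*x^3 - 2160*x^2 + 6480*x - 7776
which factors as (x - 6)^5. The eigenvalues (with algebraic multiplicities) are λ = 6 with multiplicity 5.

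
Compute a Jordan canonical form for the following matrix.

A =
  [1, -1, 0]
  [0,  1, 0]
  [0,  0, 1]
J_2(1) ⊕ J_1(1)

The characteristic polynomial is
  det(x·I − A) = x^3 - 3*x^2 + 3*x - 1 = (x - 1)^3

Eigenvalues and multiplicities (the geometric multiplicity of λ is n − rank(A − λI), which equals the number of Jordan blocks for λ):
  λ = 1: algebraic multiplicity = 3, geometric multiplicity = 2

Determining the block sizes for each eigenvalue:
  λ = 1: 2 blocks summing to 3 forces exactly one block of size 2 and the rest size 1 → block sizes [2, 1]

Assembling the blocks gives a Jordan form
J =
  [1, 1, 0]
  [0, 1, 0]
  [0, 0, 1]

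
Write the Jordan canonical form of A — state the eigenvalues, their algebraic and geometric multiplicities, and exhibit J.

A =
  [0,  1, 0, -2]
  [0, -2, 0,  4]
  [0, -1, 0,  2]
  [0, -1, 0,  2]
J_2(0) ⊕ J_1(0) ⊕ J_1(0)

The characteristic polynomial is
  det(x·I − A) = x^4

Eigenvalues and multiplicities (the geometric multiplicity of λ is n − rank(A − λI), which equals the number of Jordan blocks for λ):
  λ = 0: algebraic multiplicity = 4, geometric multiplicity = 3

Determining the block sizes for each eigenvalue:
  λ = 0: 3 blocks summing to 4 forces exactly one block of size 2 and the rest size 1 → block sizes [2, 1, 1]

Assembling the blocks gives a Jordan form
J =
  [0, 1, 0, 0]
  [0, 0, 0, 0]
  [0, 0, 0, 0]
  [0, 0, 0, 0]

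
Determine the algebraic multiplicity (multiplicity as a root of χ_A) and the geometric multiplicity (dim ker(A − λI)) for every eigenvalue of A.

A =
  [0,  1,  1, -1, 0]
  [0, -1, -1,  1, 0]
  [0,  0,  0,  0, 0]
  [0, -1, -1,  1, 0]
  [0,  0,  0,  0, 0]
λ = 0: alg = 5, geom = 4

Step 1 — factor the characteristic polynomial to read off the algebraic multiplicities:
  χ_A(x) = x^5

Step 2 — compute geometric multiplicities via the rank-nullity identity g(λ) = n − rank(A − λI):
  rank(A − (0)·I) = 1, so dim ker(A − (0)·I) = n − 1 = 4

Summary:
  λ = 0: algebraic multiplicity = 5, geometric multiplicity = 4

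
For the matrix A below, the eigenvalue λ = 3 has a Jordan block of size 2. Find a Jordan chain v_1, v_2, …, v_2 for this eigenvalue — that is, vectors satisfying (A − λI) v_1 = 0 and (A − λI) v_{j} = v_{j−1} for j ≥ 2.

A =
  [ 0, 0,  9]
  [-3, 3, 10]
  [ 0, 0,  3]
A Jordan chain for λ = 3 of length 2:
v_1 = (0, 1, 0)ᵀ
v_2 = (3, 0, 1)ᵀ

Let N = A − (3)·I. We want v_2 with N^2 v_2 = 0 but N^1 v_2 ≠ 0; then v_{j-1} := N · v_j for j = 2, …, 2.

Pick v_2 = (3, 0, 1)ᵀ.
Then v_1 = N · v_2 = (0, 1, 0)ᵀ.

Sanity check: (A − (3)·I) v_1 = (0, 0, 0)ᵀ = 0. ✓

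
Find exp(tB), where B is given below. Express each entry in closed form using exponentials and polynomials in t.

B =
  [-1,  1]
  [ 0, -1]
e^{tB} =
  [exp(-t), t*exp(-t)]
  [0, exp(-t)]

Strategy: write B = P · J · P⁻¹ where J is a Jordan canonical form, so e^{tB} = P · e^{tJ} · P⁻¹, and e^{tJ} can be computed block-by-block.

B has Jordan form
J =
  [-1,  1]
  [ 0, -1]
(up to reordering of blocks).

Per-block formulas:
  For a 2×2 Jordan block J_2(-1): exp(t · J_2(-1)) = e^(-1t)·(I + t·N), where N is the 2×2 nilpotent shift.

After assembling e^{tJ} and conjugating by P, we get:

e^{tB} =
  [exp(-t), t*exp(-t)]
  [0, exp(-t)]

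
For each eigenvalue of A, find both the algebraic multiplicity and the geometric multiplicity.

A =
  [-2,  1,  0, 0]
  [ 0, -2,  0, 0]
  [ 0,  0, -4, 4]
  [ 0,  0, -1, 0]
λ = -2: alg = 4, geom = 2

Step 1 — factor the characteristic polynomial to read off the algebraic multiplicities:
  χ_A(x) = (x + 2)^4

Step 2 — compute geometric multiplicities via the rank-nullity identity g(λ) = n − rank(A − λI):
  rank(A − (-2)·I) = 2, so dim ker(A − (-2)·I) = n − 2 = 2

Summary:
  λ = -2: algebraic multiplicity = 4, geometric multiplicity = 2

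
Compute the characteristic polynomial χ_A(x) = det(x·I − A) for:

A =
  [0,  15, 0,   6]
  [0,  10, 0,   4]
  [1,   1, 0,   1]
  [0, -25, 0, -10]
x^4

Expanding det(x·I − A) (e.g. by cofactor expansion or by noting that A is similar to its Jordan form J, which has the same characteristic polynomial as A) gives
  χ_A(x) = x^4
which factors as x^4. The eigenvalues (with algebraic multiplicities) are λ = 0 with multiplicity 4.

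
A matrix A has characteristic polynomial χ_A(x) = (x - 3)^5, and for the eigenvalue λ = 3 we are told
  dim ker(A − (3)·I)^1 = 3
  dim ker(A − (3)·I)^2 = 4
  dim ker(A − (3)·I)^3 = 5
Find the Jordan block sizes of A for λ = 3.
Block sizes for λ = 3: [3, 1, 1]

From the dimensions of kernels of powers, the number of Jordan blocks of size at least j is d_j − d_{j−1} where d_j = dim ker(N^j) (with d_0 = 0). Computing the differences gives [3, 1, 1].
The number of blocks of size exactly k is (#blocks of size ≥ k) − (#blocks of size ≥ k + 1), so the partition is: 2 block(s) of size 1, 1 block(s) of size 3.
In nonincreasing order the block sizes are [3, 1, 1].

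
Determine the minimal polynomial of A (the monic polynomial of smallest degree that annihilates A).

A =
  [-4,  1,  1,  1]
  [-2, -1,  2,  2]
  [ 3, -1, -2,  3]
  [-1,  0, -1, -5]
x^3 + 9*x^2 + 27*x + 27

The characteristic polynomial is χ_A(x) = (x + 3)^4, so the eigenvalues are known. The minimal polynomial is
  m_A(x) = Π_λ (x − λ)^{k_λ}
where k_λ is the size of the *largest* Jordan block for λ (equivalently, the smallest k with (A − λI)^k v = 0 for every generalised eigenvector v of λ).

  λ = -3: largest Jordan block has size 3, contributing (x + 3)^3

So m_A(x) = (x + 3)^3 = x^3 + 9*x^2 + 27*x + 27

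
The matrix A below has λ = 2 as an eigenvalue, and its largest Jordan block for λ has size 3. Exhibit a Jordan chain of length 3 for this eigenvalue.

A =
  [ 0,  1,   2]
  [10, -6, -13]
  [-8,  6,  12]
A Jordan chain for λ = 2 of length 3:
v_1 = (-2, 4, -4)ᵀ
v_2 = (-2, 10, -8)ᵀ
v_3 = (1, 0, 0)ᵀ

Let N = A − (2)·I. We want v_3 with N^3 v_3 = 0 but N^2 v_3 ≠ 0; then v_{j-1} := N · v_j for j = 3, …, 2.

Pick v_3 = (1, 0, 0)ᵀ.
Then v_2 = N · v_3 = (-2, 10, -8)ᵀ.
Then v_1 = N · v_2 = (-2, 4, -4)ᵀ.

Sanity check: (A − (2)·I) v_1 = (0, 0, 0)ᵀ = 0. ✓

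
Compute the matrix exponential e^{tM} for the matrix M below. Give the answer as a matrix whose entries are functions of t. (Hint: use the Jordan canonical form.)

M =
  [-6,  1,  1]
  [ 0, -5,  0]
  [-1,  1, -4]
e^{tM} =
  [-t*exp(-5*t) + exp(-5*t), t*exp(-5*t), t*exp(-5*t)]
  [0, exp(-5*t), 0]
  [-t*exp(-5*t), t*exp(-5*t), t*exp(-5*t) + exp(-5*t)]

Strategy: write M = P · J · P⁻¹ where J is a Jordan canonical form, so e^{tM} = P · e^{tJ} · P⁻¹, and e^{tJ} can be computed block-by-block.

M has Jordan form
J =
  [-5,  1,  0]
  [ 0, -5,  0]
  [ 0,  0, -5]
(up to reordering of blocks).

Per-block formulas:
  For a 1×1 block at λ = -5: exp(t · [-5]) = [e^(-5t)].
  For a 2×2 Jordan block J_2(-5): exp(t · J_2(-5)) = e^(-5t)·(I + t·N), where N is the 2×2 nilpotent shift.

After assembling e^{tJ} and conjugating by P, we get:

e^{tM} =
  [-t*exp(-5*t) + exp(-5*t), t*exp(-5*t), t*exp(-5*t)]
  [0, exp(-5*t), 0]
  [-t*exp(-5*t), t*exp(-5*t), t*exp(-5*t) + exp(-5*t)]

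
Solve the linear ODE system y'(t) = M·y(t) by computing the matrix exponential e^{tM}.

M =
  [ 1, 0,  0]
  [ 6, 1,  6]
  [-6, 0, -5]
e^{tM} =
  [exp(t), 0, 0]
  [exp(t) - exp(-5*t), exp(t), exp(t) - exp(-5*t)]
  [-exp(t) + exp(-5*t), 0, exp(-5*t)]

Strategy: write M = P · J · P⁻¹ where J is a Jordan canonical form, so e^{tM} = P · e^{tJ} · P⁻¹, and e^{tJ} can be computed block-by-block.

M has Jordan form
J =
  [-5, 0, 0]
  [ 0, 1, 0]
  [ 0, 0, 1]
(up to reordering of blocks).

Per-block formulas:
  For a 1×1 block at λ = 1: exp(t · [1]) = [e^(1t)].
  For a 1×1 block at λ = -5: exp(t · [-5]) = [e^(-5t)].

After assembling e^{tJ} and conjugating by P, we get:

e^{tM} =
  [exp(t), 0, 0]
  [exp(t) - exp(-5*t), exp(t), exp(t) - exp(-5*t)]
  [-exp(t) + exp(-5*t), 0, exp(-5*t)]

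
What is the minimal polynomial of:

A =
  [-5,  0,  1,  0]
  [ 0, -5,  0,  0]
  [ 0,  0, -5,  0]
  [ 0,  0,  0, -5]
x^2 + 10*x + 25

The characteristic polynomial is χ_A(x) = (x + 5)^4, so the eigenvalues are known. The minimal polynomial is
  m_A(x) = Π_λ (x − λ)^{k_λ}
where k_λ is the size of the *largest* Jordan block for λ (equivalently, the smallest k with (A − λI)^k v = 0 for every generalised eigenvector v of λ).

  λ = -5: largest Jordan block has size 2, contributing (x + 5)^2

So m_A(x) = (x + 5)^2 = x^2 + 10*x + 25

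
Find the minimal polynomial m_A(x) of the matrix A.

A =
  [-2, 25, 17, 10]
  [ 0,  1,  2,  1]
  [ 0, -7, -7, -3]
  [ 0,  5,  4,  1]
x^4 + 7*x^3 + 18*x^2 + 20*x + 8

The characteristic polynomial is χ_A(x) = (x + 1)*(x + 2)^3, so the eigenvalues are known. The minimal polynomial is
  m_A(x) = Π_λ (x − λ)^{k_λ}
where k_λ is the size of the *largest* Jordan block for λ (equivalently, the smallest k with (A − λI)^k v = 0 for every generalised eigenvector v of λ).

  λ = -2: largest Jordan block has size 3, contributing (x + 2)^3
  λ = -1: largest Jordan block has size 1, contributing (x + 1)

So m_A(x) = (x + 1)*(x + 2)^3 = x^4 + 7*x^3 + 18*x^2 + 20*x + 8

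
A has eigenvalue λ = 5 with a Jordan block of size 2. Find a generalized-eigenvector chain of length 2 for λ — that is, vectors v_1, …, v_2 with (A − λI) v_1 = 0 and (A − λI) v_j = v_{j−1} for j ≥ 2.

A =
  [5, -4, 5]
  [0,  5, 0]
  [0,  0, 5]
A Jordan chain for λ = 5 of length 2:
v_1 = (-4, 0, 0)ᵀ
v_2 = (0, 1, 0)ᵀ

Let N = A − (5)·I. We want v_2 with N^2 v_2 = 0 but N^1 v_2 ≠ 0; then v_{j-1} := N · v_j for j = 2, …, 2.

Pick v_2 = (0, 1, 0)ᵀ.
Then v_1 = N · v_2 = (-4, 0, 0)ᵀ.

Sanity check: (A − (5)·I) v_1 = (0, 0, 0)ᵀ = 0. ✓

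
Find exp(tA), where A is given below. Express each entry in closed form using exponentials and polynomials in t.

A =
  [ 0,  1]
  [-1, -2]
e^{tA} =
  [t*exp(-t) + exp(-t), t*exp(-t)]
  [-t*exp(-t), -t*exp(-t) + exp(-t)]

Strategy: write A = P · J · P⁻¹ where J is a Jordan canonical form, so e^{tA} = P · e^{tJ} · P⁻¹, and e^{tJ} can be computed block-by-block.

A has Jordan form
J =
  [-1,  1]
  [ 0, -1]
(up to reordering of blocks).

Per-block formulas:
  For a 2×2 Jordan block J_2(-1): exp(t · J_2(-1)) = e^(-1t)·(I + t·N), where N is the 2×2 nilpotent shift.

After assembling e^{tJ} and conjugating by P, we get:

e^{tA} =
  [t*exp(-t) + exp(-t), t*exp(-t)]
  [-t*exp(-t), -t*exp(-t) + exp(-t)]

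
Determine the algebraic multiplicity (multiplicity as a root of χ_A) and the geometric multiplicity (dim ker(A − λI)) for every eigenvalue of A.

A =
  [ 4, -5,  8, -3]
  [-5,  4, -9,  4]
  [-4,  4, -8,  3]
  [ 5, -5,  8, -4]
λ = -1: alg = 4, geom = 2

Step 1 — factor the characteristic polynomial to read off the algebraic multiplicities:
  χ_A(x) = (x + 1)^4

Step 2 — compute geometric multiplicities via the rank-nullity identity g(λ) = n − rank(A − λI):
  rank(A − (-1)·I) = 2, so dim ker(A − (-1)·I) = n − 2 = 2

Summary:
  λ = -1: algebraic multiplicity = 4, geometric multiplicity = 2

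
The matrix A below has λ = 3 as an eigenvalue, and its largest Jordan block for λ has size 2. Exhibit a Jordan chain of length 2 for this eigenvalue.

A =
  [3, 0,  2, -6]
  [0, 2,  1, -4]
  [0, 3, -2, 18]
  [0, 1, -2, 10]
A Jordan chain for λ = 3 of length 2:
v_1 = (0, -1, 3, 1)ᵀ
v_2 = (0, 1, 0, 0)ᵀ

Let N = A − (3)·I. We want v_2 with N^2 v_2 = 0 but N^1 v_2 ≠ 0; then v_{j-1} := N · v_j for j = 2, …, 2.

Pick v_2 = (0, 1, 0, 0)ᵀ.
Then v_1 = N · v_2 = (0, -1, 3, 1)ᵀ.

Sanity check: (A − (3)·I) v_1 = (0, 0, 0, 0)ᵀ = 0. ✓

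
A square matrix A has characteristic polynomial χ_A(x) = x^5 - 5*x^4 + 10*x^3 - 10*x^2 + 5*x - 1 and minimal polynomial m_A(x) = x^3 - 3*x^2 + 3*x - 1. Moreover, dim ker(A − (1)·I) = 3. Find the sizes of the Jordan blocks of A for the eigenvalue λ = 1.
Block sizes for λ = 1: [3, 1, 1]

Step 1 — from the characteristic polynomial, algebraic multiplicity of λ = 1 is 5. From dim ker(A − (1)·I) = 3, there are exactly 3 Jordan blocks for λ = 1.
Step 2 — from the minimal polynomial, the factor (x − 1)^3 tells us the largest block for λ = 1 has size 3.
Step 3 — with total size 5, 3 blocks, and largest block 3, the block sizes (in nonincreasing order) are [3, 1, 1].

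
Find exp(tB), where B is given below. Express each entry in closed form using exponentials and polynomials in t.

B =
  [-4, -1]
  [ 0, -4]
e^{tB} =
  [exp(-4*t), -t*exp(-4*t)]
  [0, exp(-4*t)]

Strategy: write B = P · J · P⁻¹ where J is a Jordan canonical form, so e^{tB} = P · e^{tJ} · P⁻¹, and e^{tJ} can be computed block-by-block.

B has Jordan form
J =
  [-4,  1]
  [ 0, -4]
(up to reordering of blocks).

Per-block formulas:
  For a 2×2 Jordan block J_2(-4): exp(t · J_2(-4)) = e^(-4t)·(I + t·N), where N is the 2×2 nilpotent shift.

After assembling e^{tJ} and conjugating by P, we get:

e^{tB} =
  [exp(-4*t), -t*exp(-4*t)]
  [0, exp(-4*t)]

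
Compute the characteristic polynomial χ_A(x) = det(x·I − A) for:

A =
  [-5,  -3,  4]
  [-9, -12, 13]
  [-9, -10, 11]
x^3 + 6*x^2 + 12*x + 8

Expanding det(x·I − A) (e.g. by cofactor expansion or by noting that A is similar to its Jordan form J, which has the same characteristic polynomial as A) gives
  χ_A(x) = x^3 + 6*x^2 + 12*x + 8
which factors as (x + 2)^3. The eigenvalues (with algebraic multiplicities) are λ = -2 with multiplicity 3.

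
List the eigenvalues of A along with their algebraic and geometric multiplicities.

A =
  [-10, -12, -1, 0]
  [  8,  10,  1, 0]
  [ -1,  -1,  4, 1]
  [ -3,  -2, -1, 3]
λ = -2: alg = 1, geom = 1; λ = 3: alg = 3, geom = 1

Step 1 — factor the characteristic polynomial to read off the algebraic multiplicities:
  χ_A(x) = (x - 3)^3*(x + 2)

Step 2 — compute geometric multiplicities via the rank-nullity identity g(λ) = n − rank(A − λI):
  rank(A − (-2)·I) = 3, so dim ker(A − (-2)·I) = n − 3 = 1
  rank(A − (3)·I) = 3, so dim ker(A − (3)·I) = n − 3 = 1

Summary:
  λ = -2: algebraic multiplicity = 1, geometric multiplicity = 1
  λ = 3: algebraic multiplicity = 3, geometric multiplicity = 1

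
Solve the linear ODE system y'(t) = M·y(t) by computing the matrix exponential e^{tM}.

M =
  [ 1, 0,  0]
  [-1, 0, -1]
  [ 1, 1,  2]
e^{tM} =
  [exp(t), 0, 0]
  [-t*exp(t), -t*exp(t) + exp(t), -t*exp(t)]
  [t*exp(t), t*exp(t), t*exp(t) + exp(t)]

Strategy: write M = P · J · P⁻¹ where J is a Jordan canonical form, so e^{tM} = P · e^{tJ} · P⁻¹, and e^{tJ} can be computed block-by-block.

M has Jordan form
J =
  [1, 1, 0]
  [0, 1, 0]
  [0, 0, 1]
(up to reordering of blocks).

Per-block formulas:
  For a 2×2 Jordan block J_2(1): exp(t · J_2(1)) = e^(1t)·(I + t·N), where N is the 2×2 nilpotent shift.
  For a 1×1 block at λ = 1: exp(t · [1]) = [e^(1t)].

After assembling e^{tJ} and conjugating by P, we get:

e^{tM} =
  [exp(t), 0, 0]
  [-t*exp(t), -t*exp(t) + exp(t), -t*exp(t)]
  [t*exp(t), t*exp(t), t*exp(t) + exp(t)]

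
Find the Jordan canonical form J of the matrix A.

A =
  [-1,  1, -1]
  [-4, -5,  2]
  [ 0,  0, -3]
J_2(-3) ⊕ J_1(-3)

The characteristic polynomial is
  det(x·I − A) = x^3 + 9*x^2 + 27*x + 27 = (x + 3)^3

Eigenvalues and multiplicities (the geometric multiplicity of λ is n − rank(A − λI), which equals the number of Jordan blocks for λ):
  λ = -3: algebraic multiplicity = 3, geometric multiplicity = 2

Determining the block sizes for each eigenvalue:
  λ = -3: 2 blocks summing to 3 forces exactly one block of size 2 and the rest size 1 → block sizes [2, 1]

Assembling the blocks gives a Jordan form
J =
  [-3,  1,  0]
  [ 0, -3,  0]
  [ 0,  0, -3]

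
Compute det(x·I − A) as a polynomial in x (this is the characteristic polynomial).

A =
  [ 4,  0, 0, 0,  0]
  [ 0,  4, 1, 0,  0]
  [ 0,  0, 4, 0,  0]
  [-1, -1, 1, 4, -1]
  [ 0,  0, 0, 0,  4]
x^5 - 20*x^4 + 160*x^3 - 640*x^2 + 1280*x - 1024

Expanding det(x·I − A) (e.g. by cofactor expansion or by noting that A is similar to its Jordan form J, which has the same characteristic polynomial as A) gives
  χ_A(x) = x^5 - 20*x^4 + 160*x^3 - 640*x^2 + 1280*x - 1024
which factors as (x - 4)^5. The eigenvalues (with algebraic multiplicities) are λ = 4 with multiplicity 5.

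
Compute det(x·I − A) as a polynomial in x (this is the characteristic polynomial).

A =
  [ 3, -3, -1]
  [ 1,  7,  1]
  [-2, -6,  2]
x^3 - 12*x^2 + 48*x - 64

Expanding det(x·I − A) (e.g. by cofactor expansion or by noting that A is similar to its Jordan form J, which has the same characteristic polynomial as A) gives
  χ_A(x) = x^3 - 12*x^2 + 48*x - 64
which factors as (x - 4)^3. The eigenvalues (with algebraic multiplicities) are λ = 4 with multiplicity 3.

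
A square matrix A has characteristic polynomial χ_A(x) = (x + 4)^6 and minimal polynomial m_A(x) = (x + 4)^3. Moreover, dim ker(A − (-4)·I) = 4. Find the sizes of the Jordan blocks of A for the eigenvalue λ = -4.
Block sizes for λ = -4: [3, 1, 1, 1]

Step 1 — from the characteristic polynomial, algebraic multiplicity of λ = -4 is 6. From dim ker(A − (-4)·I) = 4, there are exactly 4 Jordan blocks for λ = -4.
Step 2 — from the minimal polynomial, the factor (x + 4)^3 tells us the largest block for λ = -4 has size 3.
Step 3 — with total size 6, 4 blocks, and largest block 3, the block sizes (in nonincreasing order) are [3, 1, 1, 1].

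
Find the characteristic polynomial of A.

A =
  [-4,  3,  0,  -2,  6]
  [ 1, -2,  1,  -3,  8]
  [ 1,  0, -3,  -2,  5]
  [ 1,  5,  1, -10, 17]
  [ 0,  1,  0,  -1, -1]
x^5 + 20*x^4 + 160*x^3 + 640*x^2 + 1280*x + 1024

Expanding det(x·I − A) (e.g. by cofactor expansion or by noting that A is similar to its Jordan form J, which has the same characteristic polynomial as A) gives
  χ_A(x) = x^5 + 20*x^4 + 160*x^3 + 640*x^2 + 1280*x + 1024
which factors as (x + 4)^5. The eigenvalues (with algebraic multiplicities) are λ = -4 with multiplicity 5.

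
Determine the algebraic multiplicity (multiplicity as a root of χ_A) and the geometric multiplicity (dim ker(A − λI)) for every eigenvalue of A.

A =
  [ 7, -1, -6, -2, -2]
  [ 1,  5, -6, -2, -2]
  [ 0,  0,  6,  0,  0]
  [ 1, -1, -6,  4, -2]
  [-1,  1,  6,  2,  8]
λ = 6: alg = 5, geom = 4

Step 1 — factor the characteristic polynomial to read off the algebraic multiplicities:
  χ_A(x) = (x - 6)^5

Step 2 — compute geometric multiplicities via the rank-nullity identity g(λ) = n − rank(A − λI):
  rank(A − (6)·I) = 1, so dim ker(A − (6)·I) = n − 1 = 4

Summary:
  λ = 6: algebraic multiplicity = 5, geometric multiplicity = 4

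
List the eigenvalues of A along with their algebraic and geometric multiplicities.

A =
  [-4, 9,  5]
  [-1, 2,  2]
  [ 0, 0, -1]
λ = -1: alg = 3, geom = 1

Step 1 — factor the characteristic polynomial to read off the algebraic multiplicities:
  χ_A(x) = (x + 1)^3

Step 2 — compute geometric multiplicities via the rank-nullity identity g(λ) = n − rank(A − λI):
  rank(A − (-1)·I) = 2, so dim ker(A − (-1)·I) = n − 2 = 1

Summary:
  λ = -1: algebraic multiplicity = 3, geometric multiplicity = 1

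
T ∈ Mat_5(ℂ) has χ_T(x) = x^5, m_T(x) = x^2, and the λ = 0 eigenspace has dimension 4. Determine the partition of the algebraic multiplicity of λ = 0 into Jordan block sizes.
Block sizes for λ = 0: [2, 1, 1, 1]

Step 1 — from the characteristic polynomial, algebraic multiplicity of λ = 0 is 5. From dim ker(T − (0)·I) = 4, there are exactly 4 Jordan blocks for λ = 0.
Step 2 — from the minimal polynomial, the factor (x − 0)^2 tells us the largest block for λ = 0 has size 2.
Step 3 — with total size 5, 4 blocks, and largest block 2, the block sizes (in nonincreasing order) are [2, 1, 1, 1].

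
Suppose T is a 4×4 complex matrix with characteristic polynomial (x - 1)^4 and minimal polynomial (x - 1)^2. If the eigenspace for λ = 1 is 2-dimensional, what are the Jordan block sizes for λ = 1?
Block sizes for λ = 1: [2, 2]

Step 1 — from the characteristic polynomial, algebraic multiplicity of λ = 1 is 4. From dim ker(T − (1)·I) = 2, there are exactly 2 Jordan blocks for λ = 1.
Step 2 — from the minimal polynomial, the factor (x − 1)^2 tells us the largest block for λ = 1 has size 2.
Step 3 — with total size 4, 2 blocks, and largest block 2, the block sizes (in nonincreasing order) are [2, 2].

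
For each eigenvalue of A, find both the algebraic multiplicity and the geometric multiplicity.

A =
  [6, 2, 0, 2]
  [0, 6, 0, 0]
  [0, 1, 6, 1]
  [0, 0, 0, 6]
λ = 6: alg = 4, geom = 3

Step 1 — factor the characteristic polynomial to read off the algebraic multiplicities:
  χ_A(x) = (x - 6)^4

Step 2 — compute geometric multiplicities via the rank-nullity identity g(λ) = n − rank(A − λI):
  rank(A − (6)·I) = 1, so dim ker(A − (6)·I) = n − 1 = 3

Summary:
  λ = 6: algebraic multiplicity = 4, geometric multiplicity = 3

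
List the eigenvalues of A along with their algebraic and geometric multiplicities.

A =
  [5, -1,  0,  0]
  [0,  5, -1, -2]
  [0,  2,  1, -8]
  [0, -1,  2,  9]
λ = 5: alg = 4, geom = 2

Step 1 — factor the characteristic polynomial to read off the algebraic multiplicities:
  χ_A(x) = (x - 5)^4

Step 2 — compute geometric multiplicities via the rank-nullity identity g(λ) = n − rank(A − λI):
  rank(A − (5)·I) = 2, so dim ker(A − (5)·I) = n − 2 = 2

Summary:
  λ = 5: algebraic multiplicity = 4, geometric multiplicity = 2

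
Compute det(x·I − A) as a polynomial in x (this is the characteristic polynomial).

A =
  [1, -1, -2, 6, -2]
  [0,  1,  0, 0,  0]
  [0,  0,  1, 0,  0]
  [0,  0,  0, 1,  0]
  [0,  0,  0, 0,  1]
x^5 - 5*x^4 + 10*x^3 - 10*x^2 + 5*x - 1

Expanding det(x·I − A) (e.g. by cofactor expansion or by noting that A is similar to its Jordan form J, which has the same characteristic polynomial as A) gives
  χ_A(x) = x^5 - 5*x^4 + 10*x^3 - 10*x^2 + 5*x - 1
which factors as (x - 1)^5. The eigenvalues (with algebraic multiplicities) are λ = 1 with multiplicity 5.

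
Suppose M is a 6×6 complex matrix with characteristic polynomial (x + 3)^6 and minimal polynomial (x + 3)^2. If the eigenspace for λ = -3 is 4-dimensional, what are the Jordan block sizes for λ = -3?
Block sizes for λ = -3: [2, 2, 1, 1]

Step 1 — from the characteristic polynomial, algebraic multiplicity of λ = -3 is 6. From dim ker(M − (-3)·I) = 4, there are exactly 4 Jordan blocks for λ = -3.
Step 2 — from the minimal polynomial, the factor (x + 3)^2 tells us the largest block for λ = -3 has size 2.
Step 3 — with total size 6, 4 blocks, and largest block 2, the block sizes (in nonincreasing order) are [2, 2, 1, 1].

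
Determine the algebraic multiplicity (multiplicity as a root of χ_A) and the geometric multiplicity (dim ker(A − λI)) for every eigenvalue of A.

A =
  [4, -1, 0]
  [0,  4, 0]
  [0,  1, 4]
λ = 4: alg = 3, geom = 2

Step 1 — factor the characteristic polynomial to read off the algebraic multiplicities:
  χ_A(x) = (x - 4)^3

Step 2 — compute geometric multiplicities via the rank-nullity identity g(λ) = n − rank(A − λI):
  rank(A − (4)·I) = 1, so dim ker(A − (4)·I) = n − 1 = 2

Summary:
  λ = 4: algebraic multiplicity = 3, geometric multiplicity = 2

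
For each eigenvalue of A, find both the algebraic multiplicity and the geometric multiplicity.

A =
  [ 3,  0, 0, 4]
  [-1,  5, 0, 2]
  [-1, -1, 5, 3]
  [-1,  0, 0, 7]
λ = 5: alg = 4, geom = 2

Step 1 — factor the characteristic polynomial to read off the algebraic multiplicities:
  χ_A(x) = (x - 5)^4

Step 2 — compute geometric multiplicities via the rank-nullity identity g(λ) = n − rank(A − λI):
  rank(A − (5)·I) = 2, so dim ker(A − (5)·I) = n − 2 = 2

Summary:
  λ = 5: algebraic multiplicity = 4, geometric multiplicity = 2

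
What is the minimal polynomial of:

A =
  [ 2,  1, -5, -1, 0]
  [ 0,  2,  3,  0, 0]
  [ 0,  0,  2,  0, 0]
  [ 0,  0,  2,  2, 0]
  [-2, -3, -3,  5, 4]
x^4 - 10*x^3 + 36*x^2 - 56*x + 32

The characteristic polynomial is χ_A(x) = (x - 4)*(x - 2)^4, so the eigenvalues are known. The minimal polynomial is
  m_A(x) = Π_λ (x − λ)^{k_λ}
where k_λ is the size of the *largest* Jordan block for λ (equivalently, the smallest k with (A − λI)^k v = 0 for every generalised eigenvector v of λ).

  λ = 2: largest Jordan block has size 3, contributing (x − 2)^3
  λ = 4: largest Jordan block has size 1, contributing (x − 4)

So m_A(x) = (x - 4)*(x - 2)^3 = x^4 - 10*x^3 + 36*x^2 - 56*x + 32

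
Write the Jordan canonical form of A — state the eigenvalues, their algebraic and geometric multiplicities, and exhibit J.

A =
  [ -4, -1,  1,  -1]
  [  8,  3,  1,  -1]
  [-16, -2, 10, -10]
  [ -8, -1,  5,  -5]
J_2(0) ⊕ J_1(0) ⊕ J_1(4)

The characteristic polynomial is
  det(x·I − A) = x^4 - 4*x^3 = x^3*(x - 4)

Eigenvalues and multiplicities (the geometric multiplicity of λ is n − rank(A − λI), which equals the number of Jordan blocks for λ):
  λ = 0: algebraic multiplicity = 3, geometric multiplicity = 2
  λ = 4: algebraic multiplicity = 1, geometric multiplicity = 1

Determining the block sizes for each eigenvalue:
  λ = 0: 2 blocks summing to 3 forces exactly one block of size 2 and the rest size 1 → block sizes [2, 1]
  λ = 4: one block (gm = 1), so the single block has size am = 1 → block sizes [1]

Assembling the blocks gives a Jordan form
J =
  [0, 1, 0, 0]
  [0, 0, 0, 0]
  [0, 0, 0, 0]
  [0, 0, 0, 4]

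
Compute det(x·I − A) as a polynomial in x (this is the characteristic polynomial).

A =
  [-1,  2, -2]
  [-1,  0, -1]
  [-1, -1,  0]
x^3 + x^2 - x - 1

Expanding det(x·I − A) (e.g. by cofactor expansion or by noting that A is similar to its Jordan form J, which has the same characteristic polynomial as A) gives
  χ_A(x) = x^3 + x^2 - x - 1
which factors as (x - 1)*(x + 1)^2. The eigenvalues (with algebraic multiplicities) are λ = -1 with multiplicity 2, λ = 1 with multiplicity 1.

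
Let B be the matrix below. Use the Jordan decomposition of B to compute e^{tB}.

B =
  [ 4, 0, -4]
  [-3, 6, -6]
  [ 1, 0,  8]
e^{tB} =
  [-2*t*exp(6*t) + exp(6*t), 0, -4*t*exp(6*t)]
  [-3*t*exp(6*t), exp(6*t), -6*t*exp(6*t)]
  [t*exp(6*t), 0, 2*t*exp(6*t) + exp(6*t)]

Strategy: write B = P · J · P⁻¹ where J is a Jordan canonical form, so e^{tB} = P · e^{tJ} · P⁻¹, and e^{tJ} can be computed block-by-block.

B has Jordan form
J =
  [6, 1, 0]
  [0, 6, 0]
  [0, 0, 6]
(up to reordering of blocks).

Per-block formulas:
  For a 2×2 Jordan block J_2(6): exp(t · J_2(6)) = e^(6t)·(I + t·N), where N is the 2×2 nilpotent shift.
  For a 1×1 block at λ = 6: exp(t · [6]) = [e^(6t)].

After assembling e^{tJ} and conjugating by P, we get:

e^{tB} =
  [-2*t*exp(6*t) + exp(6*t), 0, -4*t*exp(6*t)]
  [-3*t*exp(6*t), exp(6*t), -6*t*exp(6*t)]
  [t*exp(6*t), 0, 2*t*exp(6*t) + exp(6*t)]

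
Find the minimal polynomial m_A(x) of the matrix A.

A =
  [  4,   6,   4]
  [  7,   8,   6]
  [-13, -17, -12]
x^3

The characteristic polynomial is χ_A(x) = x^3, so the eigenvalues are known. The minimal polynomial is
  m_A(x) = Π_λ (x − λ)^{k_λ}
where k_λ is the size of the *largest* Jordan block for λ (equivalently, the smallest k with (A − λI)^k v = 0 for every generalised eigenvector v of λ).

  λ = 0: largest Jordan block has size 3, contributing (x − 0)^3

So m_A(x) = x^3 = x^3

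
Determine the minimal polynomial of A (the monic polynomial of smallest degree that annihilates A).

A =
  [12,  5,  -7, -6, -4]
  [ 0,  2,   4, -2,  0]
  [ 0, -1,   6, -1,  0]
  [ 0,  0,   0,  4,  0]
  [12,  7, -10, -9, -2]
x^4 - 18*x^3 + 120*x^2 - 352*x + 384

The characteristic polynomial is χ_A(x) = (x - 6)*(x - 4)^4, so the eigenvalues are known. The minimal polynomial is
  m_A(x) = Π_λ (x − λ)^{k_λ}
where k_λ is the size of the *largest* Jordan block for λ (equivalently, the smallest k with (A − λI)^k v = 0 for every generalised eigenvector v of λ).

  λ = 4: largest Jordan block has size 3, contributing (x − 4)^3
  λ = 6: largest Jordan block has size 1, contributing (x − 6)

So m_A(x) = (x - 6)*(x - 4)^3 = x^4 - 18*x^3 + 120*x^2 - 352*x + 384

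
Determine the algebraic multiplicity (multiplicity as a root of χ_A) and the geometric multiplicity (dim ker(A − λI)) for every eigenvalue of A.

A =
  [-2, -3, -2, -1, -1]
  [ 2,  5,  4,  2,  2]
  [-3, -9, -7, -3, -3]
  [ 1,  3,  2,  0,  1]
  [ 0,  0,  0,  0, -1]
λ = -1: alg = 5, geom = 4

Step 1 — factor the characteristic polynomial to read off the algebraic multiplicities:
  χ_A(x) = (x + 1)^5

Step 2 — compute geometric multiplicities via the rank-nullity identity g(λ) = n − rank(A − λI):
  rank(A − (-1)·I) = 1, so dim ker(A − (-1)·I) = n − 1 = 4

Summary:
  λ = -1: algebraic multiplicity = 5, geometric multiplicity = 4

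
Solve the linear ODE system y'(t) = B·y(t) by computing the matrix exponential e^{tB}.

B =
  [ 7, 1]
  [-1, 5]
e^{tB} =
  [t*exp(6*t) + exp(6*t), t*exp(6*t)]
  [-t*exp(6*t), -t*exp(6*t) + exp(6*t)]

Strategy: write B = P · J · P⁻¹ where J is a Jordan canonical form, so e^{tB} = P · e^{tJ} · P⁻¹, and e^{tJ} can be computed block-by-block.

B has Jordan form
J =
  [6, 1]
  [0, 6]
(up to reordering of blocks).

Per-block formulas:
  For a 2×2 Jordan block J_2(6): exp(t · J_2(6)) = e^(6t)·(I + t·N), where N is the 2×2 nilpotent shift.

After assembling e^{tJ} and conjugating by P, we get:

e^{tB} =
  [t*exp(6*t) + exp(6*t), t*exp(6*t)]
  [-t*exp(6*t), -t*exp(6*t) + exp(6*t)]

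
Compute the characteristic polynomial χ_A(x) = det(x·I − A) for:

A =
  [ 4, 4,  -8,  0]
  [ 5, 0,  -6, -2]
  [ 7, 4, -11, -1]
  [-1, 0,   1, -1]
x^4 + 8*x^3 + 24*x^2 + 32*x + 16

Expanding det(x·I − A) (e.g. by cofactor expansion or by noting that A is similar to its Jordan form J, which has the same characteristic polynomial as A) gives
  χ_A(x) = x^4 + 8*x^3 + 24*x^2 + 32*x + 16
which factors as (x + 2)^4. The eigenvalues (with algebraic multiplicities) are λ = -2 with multiplicity 4.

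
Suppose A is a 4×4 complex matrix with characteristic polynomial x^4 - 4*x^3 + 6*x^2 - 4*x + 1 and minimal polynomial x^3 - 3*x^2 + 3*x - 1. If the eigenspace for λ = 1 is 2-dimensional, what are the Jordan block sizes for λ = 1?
Block sizes for λ = 1: [3, 1]

Step 1 — from the characteristic polynomial, algebraic multiplicity of λ = 1 is 4. From dim ker(A − (1)·I) = 2, there are exactly 2 Jordan blocks for λ = 1.
Step 2 — from the minimal polynomial, the factor (x − 1)^3 tells us the largest block for λ = 1 has size 3.
Step 3 — with total size 4, 2 blocks, and largest block 3, the block sizes (in nonincreasing order) are [3, 1].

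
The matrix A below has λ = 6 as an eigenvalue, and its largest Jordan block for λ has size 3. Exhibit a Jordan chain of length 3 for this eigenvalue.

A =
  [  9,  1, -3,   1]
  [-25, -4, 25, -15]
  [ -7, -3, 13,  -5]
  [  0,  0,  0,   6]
A Jordan chain for λ = 6 of length 3:
v_1 = (5, 0, 5, 0)ᵀ
v_2 = (3, -25, -7, 0)ᵀ
v_3 = (1, 0, 0, 0)ᵀ

Let N = A − (6)·I. We want v_3 with N^3 v_3 = 0 but N^2 v_3 ≠ 0; then v_{j-1} := N · v_j for j = 3, …, 2.

Pick v_3 = (1, 0, 0, 0)ᵀ.
Then v_2 = N · v_3 = (3, -25, -7, 0)ᵀ.
Then v_1 = N · v_2 = (5, 0, 5, 0)ᵀ.

Sanity check: (A − (6)·I) v_1 = (0, 0, 0, 0)ᵀ = 0. ✓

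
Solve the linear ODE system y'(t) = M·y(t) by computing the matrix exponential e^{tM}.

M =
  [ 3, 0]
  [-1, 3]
e^{tM} =
  [exp(3*t), 0]
  [-t*exp(3*t), exp(3*t)]

Strategy: write M = P · J · P⁻¹ where J is a Jordan canonical form, so e^{tM} = P · e^{tJ} · P⁻¹, and e^{tJ} can be computed block-by-block.

M has Jordan form
J =
  [3, 1]
  [0, 3]
(up to reordering of blocks).

Per-block formulas:
  For a 2×2 Jordan block J_2(3): exp(t · J_2(3)) = e^(3t)·(I + t·N), where N is the 2×2 nilpotent shift.

After assembling e^{tJ} and conjugating by P, we get:

e^{tM} =
  [exp(3*t), 0]
  [-t*exp(3*t), exp(3*t)]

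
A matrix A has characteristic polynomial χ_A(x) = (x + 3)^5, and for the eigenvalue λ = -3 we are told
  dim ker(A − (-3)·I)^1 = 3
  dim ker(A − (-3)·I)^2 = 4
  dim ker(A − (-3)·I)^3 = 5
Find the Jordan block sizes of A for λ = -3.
Block sizes for λ = -3: [3, 1, 1]

From the dimensions of kernels of powers, the number of Jordan blocks of size at least j is d_j − d_{j−1} where d_j = dim ker(N^j) (with d_0 = 0). Computing the differences gives [3, 1, 1].
The number of blocks of size exactly k is (#blocks of size ≥ k) − (#blocks of size ≥ k + 1), so the partition is: 2 block(s) of size 1, 1 block(s) of size 3.
In nonincreasing order the block sizes are [3, 1, 1].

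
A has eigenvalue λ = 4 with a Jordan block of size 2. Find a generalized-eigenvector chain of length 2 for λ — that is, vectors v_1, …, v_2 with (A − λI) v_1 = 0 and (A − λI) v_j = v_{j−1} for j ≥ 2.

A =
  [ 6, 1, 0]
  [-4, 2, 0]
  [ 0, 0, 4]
A Jordan chain for λ = 4 of length 2:
v_1 = (2, -4, 0)ᵀ
v_2 = (1, 0, 0)ᵀ

Let N = A − (4)·I. We want v_2 with N^2 v_2 = 0 but N^1 v_2 ≠ 0; then v_{j-1} := N · v_j for j = 2, …, 2.

Pick v_2 = (1, 0, 0)ᵀ.
Then v_1 = N · v_2 = (2, -4, 0)ᵀ.

Sanity check: (A − (4)·I) v_1 = (0, 0, 0)ᵀ = 0. ✓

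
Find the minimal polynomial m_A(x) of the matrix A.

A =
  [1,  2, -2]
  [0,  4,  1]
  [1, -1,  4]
x^3 - 9*x^2 + 27*x - 27

The characteristic polynomial is χ_A(x) = (x - 3)^3, so the eigenvalues are known. The minimal polynomial is
  m_A(x) = Π_λ (x − λ)^{k_λ}
where k_λ is the size of the *largest* Jordan block for λ (equivalently, the smallest k with (A − λI)^k v = 0 for every generalised eigenvector v of λ).

  λ = 3: largest Jordan block has size 3, contributing (x − 3)^3

So m_A(x) = (x - 3)^3 = x^3 - 9*x^2 + 27*x - 27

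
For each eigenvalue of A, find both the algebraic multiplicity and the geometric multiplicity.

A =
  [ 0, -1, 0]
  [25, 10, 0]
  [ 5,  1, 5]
λ = 5: alg = 3, geom = 2

Step 1 — factor the characteristic polynomial to read off the algebraic multiplicities:
  χ_A(x) = (x - 5)^3

Step 2 — compute geometric multiplicities via the rank-nullity identity g(λ) = n − rank(A − λI):
  rank(A − (5)·I) = 1, so dim ker(A − (5)·I) = n − 1 = 2

Summary:
  λ = 5: algebraic multiplicity = 3, geometric multiplicity = 2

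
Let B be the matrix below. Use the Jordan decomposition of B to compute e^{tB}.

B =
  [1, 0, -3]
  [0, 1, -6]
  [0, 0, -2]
e^{tB} =
  [exp(t), 0, -exp(t) + exp(-2*t)]
  [0, exp(t), -2*exp(t) + 2*exp(-2*t)]
  [0, 0, exp(-2*t)]

Strategy: write B = P · J · P⁻¹ where J is a Jordan canonical form, so e^{tB} = P · e^{tJ} · P⁻¹, and e^{tJ} can be computed block-by-block.

B has Jordan form
J =
  [-2, 0, 0]
  [ 0, 1, 0]
  [ 0, 0, 1]
(up to reordering of blocks).

Per-block formulas:
  For a 1×1 block at λ = 1: exp(t · [1]) = [e^(1t)].
  For a 1×1 block at λ = -2: exp(t · [-2]) = [e^(-2t)].

After assembling e^{tJ} and conjugating by P, we get:

e^{tB} =
  [exp(t), 0, -exp(t) + exp(-2*t)]
  [0, exp(t), -2*exp(t) + 2*exp(-2*t)]
  [0, 0, exp(-2*t)]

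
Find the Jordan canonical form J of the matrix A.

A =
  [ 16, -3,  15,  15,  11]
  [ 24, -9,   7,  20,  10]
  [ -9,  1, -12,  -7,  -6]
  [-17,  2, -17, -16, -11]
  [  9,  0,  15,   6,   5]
J_3(-4) ⊕ J_2(-2)

The characteristic polynomial is
  det(x·I − A) = x^5 + 16*x^4 + 100*x^3 + 304*x^2 + 448*x + 256 = (x + 2)^2*(x + 4)^3

Eigenvalues and multiplicities (the geometric multiplicity of λ is n − rank(A − λI), which equals the number of Jordan blocks for λ):
  λ = -4: algebraic multiplicity = 3, geometric multiplicity = 1
  λ = -2: algebraic multiplicity = 2, geometric multiplicity = 1

Determining the block sizes for each eigenvalue:
  λ = -4: one block (gm = 1), so the single block has size am = 3 → block sizes [3]
  λ = -2: one block (gm = 1), so the single block has size am = 2 → block sizes [2]

Assembling the blocks gives a Jordan form
J =
  [-4,  1,  0,  0,  0]
  [ 0, -4,  1,  0,  0]
  [ 0,  0, -4,  0,  0]
  [ 0,  0,  0, -2,  1]
  [ 0,  0,  0,  0, -2]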